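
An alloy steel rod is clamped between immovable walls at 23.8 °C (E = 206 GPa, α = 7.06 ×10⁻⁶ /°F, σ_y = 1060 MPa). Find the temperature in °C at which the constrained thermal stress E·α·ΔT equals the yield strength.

429 °C

α = 7.06×10⁻⁶/°F × 9/5 = 12.7×10⁻⁶/K.
E·α·ΔT = 1060 MPa ⇒ ΔT = 1060 / (206.0×10³ × 12.7×10⁻⁶) = 404.9 K.
T = 23.8 + 404.9 = 428.7 °C.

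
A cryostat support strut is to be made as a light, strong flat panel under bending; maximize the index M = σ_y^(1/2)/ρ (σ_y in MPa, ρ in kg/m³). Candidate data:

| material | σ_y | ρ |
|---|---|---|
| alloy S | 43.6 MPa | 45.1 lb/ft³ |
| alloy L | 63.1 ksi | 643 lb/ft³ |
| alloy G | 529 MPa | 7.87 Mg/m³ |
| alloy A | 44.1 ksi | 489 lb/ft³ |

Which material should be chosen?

alloy S

In SI units:
  alloy S: σ_y = 43.60 MPa, ρ = 722.4 kg/m³
  alloy L: σ_y = 435.1 MPa, ρ = 10300 kg/m³
  alloy G: σ_y = 529.0 MPa, ρ = 7870 kg/m³
  alloy A: σ_y = 304.1 MPa, ρ = 7833 kg/m³
  alloy S: M = 9.14×10⁻³
  alloy G: M = 2.92×10⁻³
  alloy A: M = 2.23×10⁻³
  alloy L: M = 2.03×10⁻³
Alloy S ranks first.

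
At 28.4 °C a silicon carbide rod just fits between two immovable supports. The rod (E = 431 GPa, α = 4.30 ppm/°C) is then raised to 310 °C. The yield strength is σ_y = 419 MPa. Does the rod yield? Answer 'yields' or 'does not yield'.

ΔT = 281.6 K. Constrained thermal stress σ = E·α·ΔT = 431.0×10³ MPa × 4.30×10⁻⁶ × 281.6 = 522 MPa (compressive).
Compare to σ_y = 419 MPa: σ ≥ σ_y, so it yields.

yields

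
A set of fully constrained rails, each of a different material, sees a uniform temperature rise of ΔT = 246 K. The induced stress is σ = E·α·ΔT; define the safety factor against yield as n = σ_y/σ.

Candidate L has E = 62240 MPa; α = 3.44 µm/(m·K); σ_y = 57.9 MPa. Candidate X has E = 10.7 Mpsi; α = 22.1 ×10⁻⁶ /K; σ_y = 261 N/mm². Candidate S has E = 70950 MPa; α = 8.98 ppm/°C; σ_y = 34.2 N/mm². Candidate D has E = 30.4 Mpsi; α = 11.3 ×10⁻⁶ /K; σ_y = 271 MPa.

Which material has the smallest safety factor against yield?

Per material, after unit conversion:
  candidate L: E = 62.24, α = 3.44, σ_y = 57.90 → σ = 52.7 MPa, n = 1.10
  candidate X: E = 73.77, α = 22.1, σ_y = 261.0 → σ = 401 MPa, n = 0.651
  candidate S: E = 70.95, α = 8.98, σ_y = 34.20 → σ = 157 MPa, n = 0.218
  candidate D: E = 209.6, α = 11.3, σ_y = 271.0 → σ = 583 MPa, n = 0.465
Smallest n: candidate S with n = 0.218.

candidate S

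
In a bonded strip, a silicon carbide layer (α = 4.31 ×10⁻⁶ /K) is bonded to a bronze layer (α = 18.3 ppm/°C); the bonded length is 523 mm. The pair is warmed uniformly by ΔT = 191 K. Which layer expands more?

bronze

α(silicon carbide) = 4.31×10⁻⁶/K vs α(bronze) = 18.3×10⁻⁶/K.
Higher α expands more for the same ΔT: bronze.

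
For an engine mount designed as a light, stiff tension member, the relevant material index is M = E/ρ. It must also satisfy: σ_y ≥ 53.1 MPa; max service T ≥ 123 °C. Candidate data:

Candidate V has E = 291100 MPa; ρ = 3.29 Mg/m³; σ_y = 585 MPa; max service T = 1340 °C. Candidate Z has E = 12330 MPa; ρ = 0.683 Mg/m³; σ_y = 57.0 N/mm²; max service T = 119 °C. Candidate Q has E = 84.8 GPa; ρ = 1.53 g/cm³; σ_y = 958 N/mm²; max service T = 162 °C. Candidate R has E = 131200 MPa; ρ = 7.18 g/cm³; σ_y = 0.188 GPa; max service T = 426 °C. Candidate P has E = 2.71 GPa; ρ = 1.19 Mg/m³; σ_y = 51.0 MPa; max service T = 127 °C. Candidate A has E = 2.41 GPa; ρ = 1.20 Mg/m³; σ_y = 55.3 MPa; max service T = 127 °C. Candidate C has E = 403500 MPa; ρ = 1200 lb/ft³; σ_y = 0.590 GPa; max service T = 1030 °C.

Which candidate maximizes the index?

Screen on constraints: σ_y ≥ 53.1 MPa; max service T ≥ 123 °C. Survivors: candidate V, candidate Q, candidate R, candidate A, candidate C.
After converting to SI:
  candidate V: E = 291.1 GPa, ρ = 3290 kg/m³
  candidate Q: E = 84.80 GPa, ρ = 1530 kg/m³
  candidate R: E = 131.2 GPa, ρ = 7180 kg/m³
  candidate A: E = 2.410 GPa, ρ = 1200 kg/m³
  candidate C: E = 403.5 GPa, ρ = 19220 kg/m³
  candidate V: M = 88.5 MN·m/kg
  candidate Q: M = 55.4 MN·m/kg
  candidate C: M = 21.0 MN·m/kg
  candidate R: M = 18.3 MN·m/kg
  candidate A: M = 2.01 MN·m/kg
Candidate V ranks first.

candidate V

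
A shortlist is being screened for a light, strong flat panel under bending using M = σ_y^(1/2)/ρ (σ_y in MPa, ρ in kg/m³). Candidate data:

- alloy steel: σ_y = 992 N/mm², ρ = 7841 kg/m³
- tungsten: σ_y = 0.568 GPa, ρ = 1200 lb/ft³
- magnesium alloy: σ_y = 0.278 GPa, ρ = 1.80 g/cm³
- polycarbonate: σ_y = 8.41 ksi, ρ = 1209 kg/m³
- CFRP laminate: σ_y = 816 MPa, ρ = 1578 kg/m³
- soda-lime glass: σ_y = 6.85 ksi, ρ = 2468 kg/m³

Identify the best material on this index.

Putting every candidate on a common basis:
  alloy steel: σ_y = 992.0 MPa, ρ = 7841 kg/m³
  tungsten: σ_y = 568.0 MPa, ρ = 19220 kg/m³
  magnesium alloy: σ_y = 278.0 MPa, ρ = 1800 kg/m³
  polycarbonate: σ_y = 57.98 MPa, ρ = 1209 kg/m³
  CFRP laminate: σ_y = 816.0 MPa, ρ = 1578 kg/m³
  soda-lime glass: σ_y = 47.23 MPa, ρ = 2468 kg/m³
  CFRP laminate: M = 18.1×10⁻³
  magnesium alloy: M = 9.26×10⁻³
  polycarbonate: M = 6.30×10⁻³
  alloy steel: M = 4.02×10⁻³
  soda-lime glass: M = 2.78×10⁻³
  tungsten: M = 1.24×10⁻³
The maximum is for CFRP laminate.

CFRP laminate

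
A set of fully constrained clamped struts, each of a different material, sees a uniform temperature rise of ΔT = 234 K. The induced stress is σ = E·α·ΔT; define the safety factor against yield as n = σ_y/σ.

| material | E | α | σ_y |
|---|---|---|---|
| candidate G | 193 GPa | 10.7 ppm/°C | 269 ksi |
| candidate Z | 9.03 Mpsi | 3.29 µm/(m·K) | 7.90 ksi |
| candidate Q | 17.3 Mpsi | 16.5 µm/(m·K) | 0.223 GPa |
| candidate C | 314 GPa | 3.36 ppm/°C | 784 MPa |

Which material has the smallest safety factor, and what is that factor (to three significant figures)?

candidate Q, n = 0.484

In consistent units (E in GPa, α in ×10⁻⁶/K, σ_y in MPa):
  candidate G: E = 193.0, α = 10.7, σ_y = 1855 → σ = 483 MPa, n = 3.84
  candidate Z: E = 62.26, α = 3.29, σ_y = 54.47 → σ = 47.9 MPa, n = 1.14
  candidate Q: E = 119.3, α = 16.5, σ_y = 223.0 → σ = 461 MPa, n = 0.484
  candidate C: E = 314.0, α = 3.36, σ_y = 784.0 → σ = 247 MPa, n = 3.18
Smallest n: candidate Q with n = 0.484.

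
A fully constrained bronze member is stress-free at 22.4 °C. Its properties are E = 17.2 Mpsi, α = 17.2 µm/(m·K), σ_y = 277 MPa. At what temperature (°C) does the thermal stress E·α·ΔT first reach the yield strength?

E = 17.2 Mpsi = 118.6 GPa.
E·α·ΔT = 277.0 MPa ⇒ ΔT = 277.0 / (118.6×10³ × 17.2×10⁻⁶) = 135.8 K.
T = 22.4 + 135.8 = 158.2 °C.

158 °C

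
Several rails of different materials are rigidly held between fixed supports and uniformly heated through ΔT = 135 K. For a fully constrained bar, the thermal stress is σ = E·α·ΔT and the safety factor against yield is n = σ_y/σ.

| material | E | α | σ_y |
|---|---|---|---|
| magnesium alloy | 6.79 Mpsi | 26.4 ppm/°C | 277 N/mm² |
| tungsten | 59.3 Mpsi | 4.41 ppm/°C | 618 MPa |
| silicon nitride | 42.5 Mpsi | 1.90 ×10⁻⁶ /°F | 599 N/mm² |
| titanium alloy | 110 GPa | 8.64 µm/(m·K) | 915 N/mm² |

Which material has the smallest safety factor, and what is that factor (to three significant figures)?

Per material, after unit conversion:
  magnesium alloy: E = 46.82, α = 26.4, σ_y = 277.0 → σ = 167 MPa, n = 1.66
  tungsten: E = 408.9, α = 4.41, σ_y = 618.0 → σ = 243 MPa, n = 2.54
  silicon nitride: E = 293.0, α = 3.42, σ_y = 599.0 → σ = 135 MPa, n = 4.43
  titanium alloy: E = 110.0, α = 8.64, σ_y = 915.0 → σ = 128 MPa, n = 7.13
Smallest n: magnesium alloy with n = 1.66.

magnesium alloy, n = 1.66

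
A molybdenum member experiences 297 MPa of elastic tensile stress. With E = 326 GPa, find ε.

9.11×10⁻⁴

ε = σ/E = 297 / 326000 = 9.11×10⁻⁴.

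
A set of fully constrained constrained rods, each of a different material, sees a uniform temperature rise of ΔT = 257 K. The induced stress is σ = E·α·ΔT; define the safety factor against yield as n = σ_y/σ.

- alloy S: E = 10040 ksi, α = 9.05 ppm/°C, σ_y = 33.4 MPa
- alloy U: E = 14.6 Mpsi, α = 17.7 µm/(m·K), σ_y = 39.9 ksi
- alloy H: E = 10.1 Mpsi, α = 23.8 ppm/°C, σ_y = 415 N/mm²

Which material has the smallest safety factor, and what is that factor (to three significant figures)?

alloy S, n = 0.207

With everything in SI (GPa, ×10⁻⁶/K, MPa):
  alloy S: E = 69.22, α = 9.05, σ_y = 33.40 → σ = 161 MPa, n = 0.207
  alloy U: E = 100.7, α = 17.7, σ_y = 275.1 → σ = 458 MPa, n = 0.601
  alloy H: E = 69.64, α = 23.8, σ_y = 415.0 → σ = 426 MPa, n = 0.974
Smallest n: alloy S with n = 0.207.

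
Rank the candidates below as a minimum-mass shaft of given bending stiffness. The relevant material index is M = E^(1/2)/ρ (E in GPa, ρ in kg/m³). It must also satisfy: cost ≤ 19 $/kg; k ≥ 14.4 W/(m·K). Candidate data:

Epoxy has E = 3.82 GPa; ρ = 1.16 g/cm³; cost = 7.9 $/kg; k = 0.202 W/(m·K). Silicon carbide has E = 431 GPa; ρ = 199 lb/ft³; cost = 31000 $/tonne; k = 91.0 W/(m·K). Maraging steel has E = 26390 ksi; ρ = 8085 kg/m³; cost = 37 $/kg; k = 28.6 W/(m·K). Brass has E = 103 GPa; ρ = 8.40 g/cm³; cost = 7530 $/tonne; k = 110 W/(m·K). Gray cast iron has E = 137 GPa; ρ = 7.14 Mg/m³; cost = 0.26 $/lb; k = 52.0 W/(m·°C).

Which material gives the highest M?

Screen on constraints: cost ≤ 19 $/kg; k ≥ 14.4 W/(m·K). Survivors: brass, gray cast iron.
Normalizing units and computing the index:
  brass: E = 103.0 GPa, ρ = 8400 kg/m³
  gray cast iron: E = 137.0 GPa, ρ = 7140 kg/m³
  gray cast iron: M = 1.64×10⁻³
  brass: M = 1.21×10⁻³
Highest index: gray cast iron.

gray cast iron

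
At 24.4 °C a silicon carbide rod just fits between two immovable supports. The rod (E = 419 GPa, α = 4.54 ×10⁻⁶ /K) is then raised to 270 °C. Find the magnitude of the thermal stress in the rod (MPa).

ΔT = 245.6 K. Constrained thermal stress σ = E·α·ΔT = 419.0×10³ MPa × 4.54×10⁻⁶ × 245.6 = 467 MPa (compressive).

467 MPa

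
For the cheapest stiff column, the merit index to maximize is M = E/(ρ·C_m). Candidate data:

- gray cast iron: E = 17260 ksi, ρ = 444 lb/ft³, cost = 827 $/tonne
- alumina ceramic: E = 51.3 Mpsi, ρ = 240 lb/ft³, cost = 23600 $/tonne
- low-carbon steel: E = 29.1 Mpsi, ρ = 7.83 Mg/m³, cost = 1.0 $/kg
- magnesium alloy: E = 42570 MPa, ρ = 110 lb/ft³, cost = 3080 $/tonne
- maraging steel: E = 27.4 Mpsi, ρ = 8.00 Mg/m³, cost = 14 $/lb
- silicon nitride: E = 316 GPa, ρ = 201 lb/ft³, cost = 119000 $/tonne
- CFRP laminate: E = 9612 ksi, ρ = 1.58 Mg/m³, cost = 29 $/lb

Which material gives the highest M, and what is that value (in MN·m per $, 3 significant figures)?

After converting to SI:
  gray cast iron: E = 119.0 GPa, ρ = 7112 kg/m³, cost = 0.8270 $/kg
  alumina ceramic: E = 353.7 GPa, ρ = 3844 kg/m³, cost = 23.60 $/kg
  low-carbon steel: E = 200.6 GPa, ρ = 7830 kg/m³, cost = 1.000 $/kg
  magnesium alloy: E = 42.57 GPa, ρ = 1762 kg/m³, cost = 3.080 $/kg
  maraging steel: E = 188.9 GPa, ρ = 8000 kg/m³, cost = 30.86 $/kg
  silicon nitride: E = 316.0 GPa, ρ = 3220 kg/m³, cost = 119.0 $/kg
  CFRP laminate: E = 66.27 GPa, ρ = 1580 kg/m³, cost = 63.93 $/kg
  low-carbon steel: M = 25.6 MN·m per $
  gray cast iron: M = 20.2 MN·m per $
  magnesium alloy: M = 7.84 MN·m per $
  alumina ceramic: M = 3.90 MN·m per $
  silicon nitride: M = 0.825 MN·m per $
  maraging steel: M = 0.765 MN·m per $
  CFRP laminate: M = 0.656 MN·m per $
The maximum is for low-carbon steel.

low-carbon steel, M = 25.6 MN·m per $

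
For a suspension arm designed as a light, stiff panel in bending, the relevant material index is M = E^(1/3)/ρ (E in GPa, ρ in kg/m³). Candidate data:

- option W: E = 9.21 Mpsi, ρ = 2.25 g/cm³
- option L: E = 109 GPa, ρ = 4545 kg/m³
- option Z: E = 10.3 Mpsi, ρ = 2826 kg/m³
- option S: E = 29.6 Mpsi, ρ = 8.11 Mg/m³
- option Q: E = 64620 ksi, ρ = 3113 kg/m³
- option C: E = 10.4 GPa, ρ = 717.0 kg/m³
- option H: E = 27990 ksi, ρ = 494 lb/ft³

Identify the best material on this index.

Convert each candidate to consistent units, then evaluate M:
  option W: E = 63.50 GPa, ρ = 2250 kg/m³
  option L: E = 109.0 GPa, ρ = 4545 kg/m³
  option Z: E = 71.02 GPa, ρ = 2826 kg/m³
  option S: E = 204.1 GPa, ρ = 8110 kg/m³
  option Q: E = 445.5 GPa, ρ = 3113 kg/m³
  option C: E = 10.40 GPa, ρ = 717.0 kg/m³
  option H: E = 193.0 GPa, ρ = 7913 kg/m³
  option C: M = 3.04×10⁻³
  option Q: M = 2.45×10⁻³
  option W: M = 1.77×10⁻³
  option Z: M = 1.47×10⁻³
  option L: M = 1.05×10⁻³
  option H: M = 0.730×10⁻³
  option S: M = 0.726×10⁻³
Highest index: option C.

option C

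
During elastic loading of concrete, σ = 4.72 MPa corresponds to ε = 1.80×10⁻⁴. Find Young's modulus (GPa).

E = σ/ε = 4.72 MPa / 1.80×10⁻⁴ = 26220 MPa = 26.2 GPa.

26.2 GPa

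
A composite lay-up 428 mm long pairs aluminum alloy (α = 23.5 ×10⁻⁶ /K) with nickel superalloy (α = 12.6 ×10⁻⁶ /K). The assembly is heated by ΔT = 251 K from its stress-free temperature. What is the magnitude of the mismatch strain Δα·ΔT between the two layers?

2.74×10⁻³

Δα = |23.5 − 12.6|×10⁻⁶/K = 10.9×10⁻⁶/K.
Mismatch strain = Δα·ΔT = 10.9×10⁻⁶ × 251.0 = 2.74×10⁻³.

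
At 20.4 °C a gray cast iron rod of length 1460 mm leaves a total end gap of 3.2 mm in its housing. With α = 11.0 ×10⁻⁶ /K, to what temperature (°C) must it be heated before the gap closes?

α·L₀·ΔT = 3.2 mm ⇒ ΔT = 3.2 / (11.0×10⁻⁶ × 1460.0) = 199.3 K.
T = 20.4 + 199.3 = 219.7 °C.

220 °C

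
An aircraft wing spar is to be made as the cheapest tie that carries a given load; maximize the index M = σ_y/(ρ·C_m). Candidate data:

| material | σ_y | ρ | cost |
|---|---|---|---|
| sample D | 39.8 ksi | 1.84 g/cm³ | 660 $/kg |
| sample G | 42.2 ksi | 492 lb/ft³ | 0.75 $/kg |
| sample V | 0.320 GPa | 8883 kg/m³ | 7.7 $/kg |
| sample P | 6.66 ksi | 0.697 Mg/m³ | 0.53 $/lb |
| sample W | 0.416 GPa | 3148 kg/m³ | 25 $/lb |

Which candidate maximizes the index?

sample P

Convert each candidate to consistent units, then evaluate M:
  sample D: σ_y = 274.4 MPa, ρ = 1840 kg/m³, cost = 660.0 $/kg
  sample G: σ_y = 291.0 MPa, ρ = 7881 kg/m³, cost = 0.7500 $/kg
  sample V: σ_y = 320.0 MPa, ρ = 8883 kg/m³, cost = 7.700 $/kg
  sample P: σ_y = 45.92 MPa, ρ = 697.0 kg/m³, cost = 1.168 $/kg
  sample W: σ_y = 416.0 MPa, ρ = 3148 kg/m³, cost = 55.11 $/kg
  sample P: M = 56.4 kN·m per $
  sample G: M = 49.2 kN·m per $
  sample V: M = 4.68 kN·m per $
  sample W: M = 2.40 kN·m per $
  sample D: M = 0.226 kN·m per $
Sample P ranks first.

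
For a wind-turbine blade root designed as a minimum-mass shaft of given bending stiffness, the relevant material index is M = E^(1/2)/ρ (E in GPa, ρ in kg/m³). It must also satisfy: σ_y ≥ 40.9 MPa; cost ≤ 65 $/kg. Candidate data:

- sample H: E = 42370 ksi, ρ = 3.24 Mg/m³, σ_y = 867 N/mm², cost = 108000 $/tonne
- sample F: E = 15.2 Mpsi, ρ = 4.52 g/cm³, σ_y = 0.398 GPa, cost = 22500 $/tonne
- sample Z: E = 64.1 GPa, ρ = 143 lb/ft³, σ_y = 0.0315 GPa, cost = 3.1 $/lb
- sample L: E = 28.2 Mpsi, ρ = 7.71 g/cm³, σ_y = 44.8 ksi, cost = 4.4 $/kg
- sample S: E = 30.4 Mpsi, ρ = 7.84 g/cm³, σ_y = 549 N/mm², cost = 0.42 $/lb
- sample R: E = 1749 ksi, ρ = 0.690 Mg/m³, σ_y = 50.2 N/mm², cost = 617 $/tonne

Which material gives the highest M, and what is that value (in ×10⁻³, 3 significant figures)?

sample R, M = 5.03×10⁻³

Screen on constraints: σ_y ≥ 40.9 MPa; cost ≤ 65 $/kg. Survivors: sample F, sample L, sample S, sample R.
Convert each candidate to consistent units, then evaluate M:
  sample F: E = 104.8 GPa, ρ = 4520 kg/m³
  sample L: E = 194.4 GPa, ρ = 7710 kg/m³
  sample S: E = 209.6 GPa, ρ = 7840 kg/m³
  sample R: E = 12.06 GPa, ρ = 690.0 kg/m³
  sample R: M = 5.03×10⁻³
  sample F: M = 2.26×10⁻³
  sample S: M = 1.85×10⁻³
  sample L: M = 1.81×10⁻³
Sample R ranks first.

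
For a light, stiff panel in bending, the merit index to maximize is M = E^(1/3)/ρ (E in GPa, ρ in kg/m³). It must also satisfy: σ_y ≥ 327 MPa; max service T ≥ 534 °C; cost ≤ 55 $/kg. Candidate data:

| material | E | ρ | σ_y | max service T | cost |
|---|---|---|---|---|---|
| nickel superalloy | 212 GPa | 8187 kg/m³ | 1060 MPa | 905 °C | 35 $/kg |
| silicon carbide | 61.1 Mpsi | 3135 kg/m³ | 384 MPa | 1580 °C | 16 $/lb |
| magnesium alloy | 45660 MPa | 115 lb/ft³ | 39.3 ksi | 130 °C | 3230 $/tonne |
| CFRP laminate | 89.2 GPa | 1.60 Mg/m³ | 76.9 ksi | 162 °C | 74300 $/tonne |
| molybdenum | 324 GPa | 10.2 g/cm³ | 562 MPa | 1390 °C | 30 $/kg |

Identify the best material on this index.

Screen on constraints: σ_y ≥ 327 MPa; max service T ≥ 534 °C; cost ≤ 55 $/kg. Survivors: nickel superalloy, silicon carbide, molybdenum.
Convert each candidate to consistent units, then evaluate M:
  nickel superalloy: E = 212.0 GPa, ρ = 8187 kg/m³
  silicon carbide: E = 421.3 GPa, ρ = 3135 kg/m³
  molybdenum: E = 324.0 GPa, ρ = 10200 kg/m³
  silicon carbide: M = 2.39×10⁻³
  nickel superalloy: M = 0.728×10⁻³
  molybdenum: M = 0.673×10⁻³
The maximum is for silicon carbide.

silicon carbide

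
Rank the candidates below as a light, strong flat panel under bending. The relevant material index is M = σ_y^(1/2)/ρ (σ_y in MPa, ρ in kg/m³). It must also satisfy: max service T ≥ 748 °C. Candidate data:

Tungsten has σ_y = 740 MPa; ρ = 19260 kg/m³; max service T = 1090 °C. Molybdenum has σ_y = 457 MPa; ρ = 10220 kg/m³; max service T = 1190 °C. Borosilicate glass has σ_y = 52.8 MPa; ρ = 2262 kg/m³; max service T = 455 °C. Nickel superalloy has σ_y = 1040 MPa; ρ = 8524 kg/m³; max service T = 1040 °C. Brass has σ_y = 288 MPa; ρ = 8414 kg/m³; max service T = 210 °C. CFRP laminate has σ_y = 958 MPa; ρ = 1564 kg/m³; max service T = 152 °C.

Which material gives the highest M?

Screen on constraints: max service T ≥ 748 °C. Survivors: tungsten, molybdenum, nickel superalloy.
Evaluate M for each candidate:
  nickel superalloy: M = 3.78×10⁻³
  molybdenum: M = 2.09×10⁻³
  tungsten: M = 1.41×10⁻³
Nickel superalloy has the largest M.

nickel superalloy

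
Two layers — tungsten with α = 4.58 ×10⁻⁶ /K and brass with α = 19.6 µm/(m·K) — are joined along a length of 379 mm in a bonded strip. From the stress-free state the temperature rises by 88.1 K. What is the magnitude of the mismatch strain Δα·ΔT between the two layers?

1.32×10⁻³

Δα = |4.58 − 19.6|×10⁻⁶/K = 15.0×10⁻⁶/K.
Mismatch strain = Δα·ΔT = 15.0×10⁻⁶ × 88.1 = 1.32×10⁻³.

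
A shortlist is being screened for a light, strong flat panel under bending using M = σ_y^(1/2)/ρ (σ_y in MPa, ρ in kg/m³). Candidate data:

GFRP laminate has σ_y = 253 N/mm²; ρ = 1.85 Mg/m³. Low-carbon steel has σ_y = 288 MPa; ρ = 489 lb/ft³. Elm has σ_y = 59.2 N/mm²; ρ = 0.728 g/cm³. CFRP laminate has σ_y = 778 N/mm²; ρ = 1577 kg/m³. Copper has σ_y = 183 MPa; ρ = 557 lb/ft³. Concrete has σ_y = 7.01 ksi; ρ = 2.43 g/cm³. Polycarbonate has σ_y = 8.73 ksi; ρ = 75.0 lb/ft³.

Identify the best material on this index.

CFRP laminate

Putting every candidate on a common basis:
  GFRP laminate: σ_y = 253.0 MPa, ρ = 1850 kg/m³
  low-carbon steel: σ_y = 288.0 MPa, ρ = 7833 kg/m³
  elm: σ_y = 59.20 MPa, ρ = 728.0 kg/m³
  CFRP laminate: σ_y = 778.0 MPa, ρ = 1577 kg/m³
  copper: σ_y = 183.0 MPa, ρ = 8922 kg/m³
  concrete: σ_y = 48.33 MPa, ρ = 2430 kg/m³
  polycarbonate: σ_y = 60.19 MPa, ρ = 1201 kg/m³
  CFRP laminate: M = 17.7×10⁻³
  elm: M = 10.6×10⁻³
  GFRP laminate: M = 8.60×10⁻³
  polycarbonate: M = 6.46×10⁻³
  concrete: M = 2.86×10⁻³
  low-carbon steel: M = 2.17×10⁻³
  copper: M = 1.52×10⁻³
Highest index: CFRP laminate.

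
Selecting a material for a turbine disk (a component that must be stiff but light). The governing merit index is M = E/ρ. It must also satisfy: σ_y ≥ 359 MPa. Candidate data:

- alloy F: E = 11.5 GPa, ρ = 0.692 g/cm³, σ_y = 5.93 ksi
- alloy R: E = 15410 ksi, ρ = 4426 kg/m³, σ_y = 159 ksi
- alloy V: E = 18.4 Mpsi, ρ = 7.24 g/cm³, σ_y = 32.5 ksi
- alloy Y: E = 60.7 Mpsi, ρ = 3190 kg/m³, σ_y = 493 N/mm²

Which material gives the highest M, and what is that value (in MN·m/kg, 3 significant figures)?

Screen on constraints: σ_y ≥ 359 MPa. Survivors: alloy R, alloy Y.
Convert each candidate to consistent units, then evaluate M:
  alloy R: E = 106.2 GPa, ρ = 4426 kg/m³
  alloy Y: E = 418.5 GPa, ρ = 3190 kg/m³
  alloy Y: M = 131 MN·m/kg
  alloy R: M = 24.0 MN·m/kg
Alloy Y has the largest M.

alloy Y, M = 131 MN·m/kg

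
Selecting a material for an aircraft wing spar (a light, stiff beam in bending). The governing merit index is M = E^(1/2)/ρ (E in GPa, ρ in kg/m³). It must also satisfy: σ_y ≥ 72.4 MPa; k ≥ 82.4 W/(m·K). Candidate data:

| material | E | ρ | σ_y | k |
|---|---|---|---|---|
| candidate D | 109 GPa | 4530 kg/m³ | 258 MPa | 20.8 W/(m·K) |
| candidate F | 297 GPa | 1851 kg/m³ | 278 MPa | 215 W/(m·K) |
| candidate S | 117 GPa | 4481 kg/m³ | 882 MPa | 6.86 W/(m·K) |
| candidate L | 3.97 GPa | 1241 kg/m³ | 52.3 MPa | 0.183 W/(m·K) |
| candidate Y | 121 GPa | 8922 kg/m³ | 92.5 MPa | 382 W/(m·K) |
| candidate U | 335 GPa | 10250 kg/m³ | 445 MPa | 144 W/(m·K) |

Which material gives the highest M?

Screen on constraints: σ_y ≥ 72.4 MPa; k ≥ 82.4 W/(m·K). Survivors: candidate F, candidate Y, candidate U.
Per-candidate index values:
  candidate F: M = 9.31×10⁻³
  candidate U: M = 1.79×10⁻³
  candidate Y: M = 1.23×10⁻³
Candidate F ranks first.

candidate F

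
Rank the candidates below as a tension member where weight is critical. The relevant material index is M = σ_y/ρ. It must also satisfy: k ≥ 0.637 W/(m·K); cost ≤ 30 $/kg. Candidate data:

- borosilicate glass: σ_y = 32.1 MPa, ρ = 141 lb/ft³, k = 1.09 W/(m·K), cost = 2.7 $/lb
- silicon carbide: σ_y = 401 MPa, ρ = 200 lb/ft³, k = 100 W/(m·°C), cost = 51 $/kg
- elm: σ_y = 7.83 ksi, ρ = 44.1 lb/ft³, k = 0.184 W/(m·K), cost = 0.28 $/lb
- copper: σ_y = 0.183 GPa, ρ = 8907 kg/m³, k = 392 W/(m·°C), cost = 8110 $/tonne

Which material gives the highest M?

Screen on constraints: k ≥ 0.637 W/(m·K); cost ≤ 30 $/kg. Survivors: borosilicate glass, copper.
Putting every candidate on a common basis:
  borosilicate glass: σ_y = 32.10 MPa, ρ = 2259 kg/m³
  copper: σ_y = 183.0 MPa, ρ = 8907 kg/m³
  copper: M = 20.5 kN·m/kg
  borosilicate glass: M = 14.2 kN·m/kg
Copper has the largest M.

copper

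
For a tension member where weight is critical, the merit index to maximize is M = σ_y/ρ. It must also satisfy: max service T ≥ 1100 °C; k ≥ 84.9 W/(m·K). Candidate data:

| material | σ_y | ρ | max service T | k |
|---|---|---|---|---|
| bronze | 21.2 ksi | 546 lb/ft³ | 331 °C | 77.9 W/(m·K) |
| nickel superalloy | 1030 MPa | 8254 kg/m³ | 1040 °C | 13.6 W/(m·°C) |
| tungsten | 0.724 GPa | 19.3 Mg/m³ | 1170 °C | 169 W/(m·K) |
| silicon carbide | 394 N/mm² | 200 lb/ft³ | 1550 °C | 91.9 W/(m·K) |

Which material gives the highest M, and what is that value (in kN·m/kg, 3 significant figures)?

Screen on constraints: max service T ≥ 1100 °C; k ≥ 84.9 W/(m·K). Survivors: tungsten, silicon carbide.
In SI units:
  tungsten: σ_y = 724.0 MPa, ρ = 19300 kg/m³
  silicon carbide: σ_y = 394.0 MPa, ρ = 3204 kg/m³
  silicon carbide: M = 123 kN·m/kg
  tungsten: M = 37.5 kN·m/kg
Highest index: silicon carbide.

silicon carbide, M = 123 kN·m/kg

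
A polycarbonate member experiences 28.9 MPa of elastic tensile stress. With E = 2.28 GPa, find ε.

0.0127

ε = σ/E = 28.9 / 2280 = 0.0127.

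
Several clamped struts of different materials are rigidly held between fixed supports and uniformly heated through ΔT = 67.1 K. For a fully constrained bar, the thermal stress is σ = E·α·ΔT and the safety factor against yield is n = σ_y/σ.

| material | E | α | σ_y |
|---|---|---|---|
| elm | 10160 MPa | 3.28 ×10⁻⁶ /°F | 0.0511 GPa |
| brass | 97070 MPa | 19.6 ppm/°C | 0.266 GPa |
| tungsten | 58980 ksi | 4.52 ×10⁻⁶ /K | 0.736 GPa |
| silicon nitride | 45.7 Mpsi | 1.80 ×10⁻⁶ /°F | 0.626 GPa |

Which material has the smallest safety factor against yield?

Per material, after unit conversion:
  elm: E = 10.16, α = 5.90, σ_y = 51.10 → σ = 4.02 MPa, n = 12.7
  brass: E = 97.07, α = 19.6, σ_y = 266.0 → σ = 128 MPa, n = 2.08
  tungsten: E = 406.7, α = 4.52, σ_y = 736.0 → σ = 123 MPa, n = 5.97
  silicon nitride: E = 315.1, α = 3.24, σ_y = 626.0 → σ = 68.5 MPa, n = 9.14
Brass has the lowest safety factor, n = 2.08.

brass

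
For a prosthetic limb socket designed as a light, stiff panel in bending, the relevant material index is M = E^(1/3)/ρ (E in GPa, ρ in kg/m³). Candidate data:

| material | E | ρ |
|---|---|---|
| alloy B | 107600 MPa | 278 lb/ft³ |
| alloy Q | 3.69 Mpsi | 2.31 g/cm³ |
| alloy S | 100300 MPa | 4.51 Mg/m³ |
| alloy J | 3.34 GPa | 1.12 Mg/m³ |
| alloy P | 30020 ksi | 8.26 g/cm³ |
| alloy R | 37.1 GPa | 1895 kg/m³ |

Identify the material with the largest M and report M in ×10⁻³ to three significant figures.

alloy R, M = 1.76×10⁻³

In SI units:
  alloy B: E = 107.6 GPa, ρ = 4453 kg/m³
  alloy Q: E = 25.44 GPa, ρ = 2310 kg/m³
  alloy S: E = 100.3 GPa, ρ = 4510 kg/m³
  alloy J: E = 3.340 GPa, ρ = 1120 kg/m³
  alloy P: E = 207.0 GPa, ρ = 8260 kg/m³
  alloy R: E = 37.10 GPa, ρ = 1895 kg/m³
  alloy R: M = 1.76×10⁻³
  alloy J: M = 1.33×10⁻³
  alloy Q: M = 1.27×10⁻³
  alloy B: M = 1.07×10⁻³
  alloy S: M = 1.03×10⁻³
  alloy P: M = 0.716×10⁻³
Highest index: alloy R.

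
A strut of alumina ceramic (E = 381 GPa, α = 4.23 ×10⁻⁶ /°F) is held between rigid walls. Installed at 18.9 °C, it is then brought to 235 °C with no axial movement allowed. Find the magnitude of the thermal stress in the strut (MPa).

α = 4.23×10⁻⁶/°F × 9/5 = 7.61×10⁻⁶/K.
ΔT = 216.1 K. Constrained thermal stress σ = E·α·ΔT = 381.0×10³ MPa × 7.61×10⁻⁶ × 216.1 = 627 MPa (compressive).

627 MPa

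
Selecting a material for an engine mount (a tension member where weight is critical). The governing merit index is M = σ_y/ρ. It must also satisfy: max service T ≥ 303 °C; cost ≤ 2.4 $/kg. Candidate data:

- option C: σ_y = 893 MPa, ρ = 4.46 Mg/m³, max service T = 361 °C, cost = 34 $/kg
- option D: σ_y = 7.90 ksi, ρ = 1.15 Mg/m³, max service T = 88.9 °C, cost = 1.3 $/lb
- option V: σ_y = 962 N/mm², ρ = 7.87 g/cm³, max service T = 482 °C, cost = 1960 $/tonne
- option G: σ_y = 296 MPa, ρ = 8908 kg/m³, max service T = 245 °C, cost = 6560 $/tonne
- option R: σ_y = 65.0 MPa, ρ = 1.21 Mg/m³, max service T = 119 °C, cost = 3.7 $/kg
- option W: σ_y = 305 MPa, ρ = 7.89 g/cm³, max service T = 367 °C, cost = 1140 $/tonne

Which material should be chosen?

option V

Screen on constraints: max service T ≥ 303 °C; cost ≤ 2.4 $/kg. Survivors: option V, option W.
Convert each candidate to consistent units, then evaluate M:
  option V: σ_y = 962.0 MPa, ρ = 7870 kg/m³
  option W: σ_y = 305.0 MPa, ρ = 7890 kg/m³
  option V: M = 122 kN·m/kg
  option W: M = 38.7 kN·m/kg
Highest index: option V.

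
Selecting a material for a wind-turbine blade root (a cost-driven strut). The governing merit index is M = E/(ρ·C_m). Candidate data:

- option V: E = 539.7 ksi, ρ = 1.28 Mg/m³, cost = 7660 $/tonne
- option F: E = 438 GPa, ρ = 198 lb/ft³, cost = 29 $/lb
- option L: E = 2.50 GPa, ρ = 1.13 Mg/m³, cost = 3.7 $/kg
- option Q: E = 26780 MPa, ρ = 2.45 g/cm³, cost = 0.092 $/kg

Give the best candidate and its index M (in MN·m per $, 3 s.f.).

option Q, M = 119 MN·m per $

Convert each candidate to consistent units, then evaluate M:
  option V: E = 3.721 GPa, ρ = 1280 kg/m³, cost = 7.660 $/kg
  option F: E = 438.0 GPa, ρ = 3172 kg/m³, cost = 63.93 $/kg
  option L: E = 2.500 GPa, ρ = 1130 kg/m³, cost = 3.700 $/kg
  option Q: E = 26.78 GPa, ρ = 2450 kg/m³, cost = 0.09200 $/kg
  option Q: M = 119 MN·m per $
  option F: M = 2.16 MN·m per $
  option L: M = 0.598 MN·m per $
  option V: M = 0.380 MN·m per $
Option Q has the largest M.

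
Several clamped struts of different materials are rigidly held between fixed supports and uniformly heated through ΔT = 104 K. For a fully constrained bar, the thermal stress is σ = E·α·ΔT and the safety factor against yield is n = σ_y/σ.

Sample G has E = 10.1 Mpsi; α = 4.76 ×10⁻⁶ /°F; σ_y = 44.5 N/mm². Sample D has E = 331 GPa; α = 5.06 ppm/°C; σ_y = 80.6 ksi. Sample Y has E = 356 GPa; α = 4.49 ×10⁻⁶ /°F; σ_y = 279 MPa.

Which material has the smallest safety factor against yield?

sample G

Per material, after unit conversion:
  sample G: E = 69.64, α = 8.57, σ_y = 44.50 → σ = 62.1 MPa, n = 0.717
  sample D: E = 331.0, α = 5.06, σ_y = 555.7 → σ = 174 MPa, n = 3.19
  sample Y: E = 356.0, α = 8.08, σ_y = 279.0 → σ = 299 MPa, n = 0.932
Smallest n: sample G with n = 0.717.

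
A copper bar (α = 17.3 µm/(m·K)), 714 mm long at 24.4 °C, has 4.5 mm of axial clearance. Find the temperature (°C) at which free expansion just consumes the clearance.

389 °C

α·L₀·ΔT = 4.5 mm ⇒ ΔT = 4.5 / (17.3×10⁻⁶ × 714.0) = 364.3 K.
T = 24.4 + 364.3 = 388.7 °C.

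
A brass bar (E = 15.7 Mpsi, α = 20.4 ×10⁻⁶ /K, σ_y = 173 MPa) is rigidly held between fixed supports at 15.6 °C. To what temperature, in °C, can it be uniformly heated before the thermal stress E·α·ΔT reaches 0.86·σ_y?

E = 15.7 Mpsi = 108.2 GPa.
E·α·ΔT = 148.8 MPa ⇒ ΔT = 148.8 / (108.2×10³ × 20.4×10⁻⁶) = 67.37 K.
T = 15.6 + 67.37 = 82.97 °C.

83.0 °C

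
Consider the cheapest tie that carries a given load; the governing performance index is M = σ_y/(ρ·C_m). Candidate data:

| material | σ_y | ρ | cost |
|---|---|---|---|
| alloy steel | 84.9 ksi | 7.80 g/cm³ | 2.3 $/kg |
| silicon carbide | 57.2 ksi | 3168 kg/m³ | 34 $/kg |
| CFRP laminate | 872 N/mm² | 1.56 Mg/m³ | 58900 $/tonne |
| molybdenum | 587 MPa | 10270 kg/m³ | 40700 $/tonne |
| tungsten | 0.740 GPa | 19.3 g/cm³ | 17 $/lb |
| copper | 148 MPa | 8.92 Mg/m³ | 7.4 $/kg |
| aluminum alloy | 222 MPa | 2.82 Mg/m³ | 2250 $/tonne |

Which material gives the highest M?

In SI units:
  alloy steel: σ_y = 585.4 MPa, ρ = 7800 kg/m³, cost = 2.300 $/kg
  silicon carbide: σ_y = 394.4 MPa, ρ = 3168 kg/m³, cost = 34.00 $/kg
  CFRP laminate: σ_y = 872.0 MPa, ρ = 1560 kg/m³, cost = 58.90 $/kg
  molybdenum: σ_y = 587.0 MPa, ρ = 10270 kg/m³, cost = 40.70 $/kg
  tungsten: σ_y = 740.0 MPa, ρ = 19300 kg/m³, cost = 37.48 $/kg
  copper: σ_y = 148.0 MPa, ρ = 8920 kg/m³, cost = 7.400 $/kg
  aluminum alloy: σ_y = 222.0 MPa, ρ = 2820 kg/m³, cost = 2.250 $/kg
  aluminum alloy: M = 35.0 kN·m per $
  alloy steel: M = 32.6 kN·m per $
  CFRP laminate: M = 9.49 kN·m per $
  silicon carbide: M = 3.66 kN·m per $
  copper: M = 2.24 kN·m per $
  molybdenum: M = 1.40 kN·m per $
  tungsten: M = 1.02 kN·m per $
The maximum is for aluminum alloy.

aluminum alloy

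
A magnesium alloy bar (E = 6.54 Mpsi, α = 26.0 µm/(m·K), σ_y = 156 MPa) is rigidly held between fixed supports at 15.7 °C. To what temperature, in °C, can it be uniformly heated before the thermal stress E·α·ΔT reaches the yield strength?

149 °C

E = 6.54 Mpsi = 45.09 GPa.
E·α·ΔT = 156.0 MPa ⇒ ΔT = 156.0 / (45.09×10³ × 26.0×10⁻⁶) = 133.1 K.
T = 15.7 + 133.1 = 148.8 °C.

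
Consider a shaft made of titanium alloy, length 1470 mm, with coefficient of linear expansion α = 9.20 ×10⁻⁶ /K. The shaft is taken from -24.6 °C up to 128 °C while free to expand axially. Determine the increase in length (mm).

ΔT = 128 − (-24.6) = 152.6 K.
ΔL = α·L₀·ΔT = 9.20×10⁻⁶ × 1470 mm × 152.6 K = 2.06 mm.

2.06 mm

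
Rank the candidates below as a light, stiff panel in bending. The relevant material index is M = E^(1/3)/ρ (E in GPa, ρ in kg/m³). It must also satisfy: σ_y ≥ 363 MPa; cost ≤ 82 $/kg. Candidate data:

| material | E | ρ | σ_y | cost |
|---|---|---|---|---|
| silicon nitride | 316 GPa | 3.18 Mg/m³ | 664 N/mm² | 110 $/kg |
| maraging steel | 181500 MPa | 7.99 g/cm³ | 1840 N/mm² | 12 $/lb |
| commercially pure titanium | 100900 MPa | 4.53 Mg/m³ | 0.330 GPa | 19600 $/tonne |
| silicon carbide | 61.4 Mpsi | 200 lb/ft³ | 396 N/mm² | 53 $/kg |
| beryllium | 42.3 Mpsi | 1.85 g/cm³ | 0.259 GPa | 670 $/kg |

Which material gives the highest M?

Screen on constraints: σ_y ≥ 363 MPa; cost ≤ 82 $/kg. Survivors: maraging steel, silicon carbide.
After converting to SI:
  maraging steel: E = 181.5 GPa, ρ = 7990 kg/m³
  silicon carbide: E = 423.3 GPa, ρ = 3204 kg/m³
  silicon carbide: M = 2.34×10⁻³
  maraging steel: M = 0.709×10⁻³
Highest index: silicon carbide.

silicon carbide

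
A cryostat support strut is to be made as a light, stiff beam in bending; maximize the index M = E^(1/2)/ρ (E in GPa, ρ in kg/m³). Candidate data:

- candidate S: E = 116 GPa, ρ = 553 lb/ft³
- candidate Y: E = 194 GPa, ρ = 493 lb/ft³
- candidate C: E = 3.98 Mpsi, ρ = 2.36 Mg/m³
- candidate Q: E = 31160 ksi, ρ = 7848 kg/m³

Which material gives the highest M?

Convert each candidate to consistent units, then evaluate M:
  candidate S: E = 116.0 GPa, ρ = 8858 kg/m³
  candidate Y: E = 194.0 GPa, ρ = 7897 kg/m³
  candidate C: E = 27.44 GPa, ρ = 2360 kg/m³
  candidate Q: E = 214.8 GPa, ρ = 7848 kg/m³
  candidate C: M = 2.22×10⁻³
  candidate Q: M = 1.87×10⁻³
  candidate Y: M = 1.76×10⁻³
  candidate S: M = 1.22×10⁻³
Candidate C ranks first.

candidate C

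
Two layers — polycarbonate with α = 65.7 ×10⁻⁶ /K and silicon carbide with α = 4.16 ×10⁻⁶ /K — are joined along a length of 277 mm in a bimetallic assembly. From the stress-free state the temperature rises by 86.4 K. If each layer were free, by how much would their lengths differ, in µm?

Δα = |65.7 − 4.16|×10⁻⁶/K = 61.5×10⁻⁶/K.
ΔL_mismatch = Δα·L·ΔT = 61.5×10⁻⁶ × 277.0 mm × 86.4 K = 1470 µm.

1470 µm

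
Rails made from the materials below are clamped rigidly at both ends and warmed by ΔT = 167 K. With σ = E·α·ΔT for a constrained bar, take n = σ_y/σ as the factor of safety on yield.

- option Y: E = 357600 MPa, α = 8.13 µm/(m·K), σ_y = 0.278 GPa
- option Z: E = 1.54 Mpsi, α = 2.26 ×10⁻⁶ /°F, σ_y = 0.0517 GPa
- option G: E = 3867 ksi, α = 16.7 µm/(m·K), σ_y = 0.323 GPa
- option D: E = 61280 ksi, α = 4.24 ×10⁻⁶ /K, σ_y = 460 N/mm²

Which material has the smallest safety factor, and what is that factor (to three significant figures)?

option Y, n = 0.573

In consistent units (E in GPa, α in ×10⁻⁶/K, σ_y in MPa):
  option Y: E = 357.6, α = 8.13, σ_y = 278.0 → σ = 486 MPa, n = 0.573
  option Z: E = 10.62, α = 4.07, σ_y = 51.70 → σ = 7.21 MPa, n = 7.17
  option G: E = 26.66, α = 16.7, σ_y = 323.0 → σ = 74.4 MPa, n = 4.34
  option D: E = 422.5, α = 4.24, σ_y = 460.0 → σ = 299 MPa, n = 1.54
Smallest n: option Y with n = 0.573.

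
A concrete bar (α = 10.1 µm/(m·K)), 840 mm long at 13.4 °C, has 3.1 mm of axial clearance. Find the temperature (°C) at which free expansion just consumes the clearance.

379 °C

α·L₀·ΔT = 3.1 mm ⇒ ΔT = 3.1 / (10.1×10⁻⁶ × 840.0) = 365.4 K.
T = 13.4 + 365.4 = 378.8 °C.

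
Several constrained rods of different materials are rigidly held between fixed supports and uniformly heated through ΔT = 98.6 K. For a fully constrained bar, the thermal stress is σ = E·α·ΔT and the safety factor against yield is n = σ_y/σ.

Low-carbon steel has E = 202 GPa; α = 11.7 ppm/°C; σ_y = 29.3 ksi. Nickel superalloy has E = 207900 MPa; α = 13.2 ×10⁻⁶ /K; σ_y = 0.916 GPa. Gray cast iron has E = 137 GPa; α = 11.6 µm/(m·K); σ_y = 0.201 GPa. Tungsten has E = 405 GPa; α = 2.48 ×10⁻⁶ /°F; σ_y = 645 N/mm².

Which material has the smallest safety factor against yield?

low-carbon steel

In consistent units (E in GPa, α in ×10⁻⁶/K, σ_y in MPa):
  low-carbon steel: E = 202.0, α = 11.7, σ_y = 202.0 → σ = 233 MPa, n = 0.867
  nickel superalloy: E = 207.9, α = 13.2, σ_y = 916.0 → σ = 271 MPa, n = 3.39
  gray cast iron: E = 137.0, α = 11.6, σ_y = 201.0 → σ = 157 MPa, n = 1.28
  tungsten: E = 405.0, α = 4.46, σ_y = 645.0 → σ = 178 MPa, n = 3.62
Smallest n: low-carbon steel with n = 0.867.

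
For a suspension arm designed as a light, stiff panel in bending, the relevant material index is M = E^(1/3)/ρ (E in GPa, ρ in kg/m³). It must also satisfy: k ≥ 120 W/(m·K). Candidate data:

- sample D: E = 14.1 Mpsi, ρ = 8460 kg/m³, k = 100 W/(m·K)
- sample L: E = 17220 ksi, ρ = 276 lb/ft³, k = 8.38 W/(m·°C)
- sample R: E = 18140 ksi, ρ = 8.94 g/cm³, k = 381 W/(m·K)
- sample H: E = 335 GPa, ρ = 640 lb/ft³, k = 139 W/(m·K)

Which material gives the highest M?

Screen on constraints: k ≥ 120 W/(m·K). Survivors: sample R, sample H.
In SI units:
  sample R: E = 125.1 GPa, ρ = 8940 kg/m³
  sample H: E = 335.0 GPa, ρ = 10250 kg/m³
  sample H: M = 0.677×10⁻³
  sample R: M = 0.559×10⁻³
Sample H has the largest M.

sample H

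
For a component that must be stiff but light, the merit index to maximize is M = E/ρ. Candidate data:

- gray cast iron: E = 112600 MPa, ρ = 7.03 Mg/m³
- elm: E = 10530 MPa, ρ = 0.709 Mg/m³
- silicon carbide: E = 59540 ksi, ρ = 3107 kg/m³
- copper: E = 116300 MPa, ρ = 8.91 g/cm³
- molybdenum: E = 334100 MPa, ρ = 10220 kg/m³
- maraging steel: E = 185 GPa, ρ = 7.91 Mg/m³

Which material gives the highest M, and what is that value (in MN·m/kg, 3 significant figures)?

silicon carbide, M = 132 MN·m/kg

Putting every candidate on a common basis:
  gray cast iron: E = 112.6 GPa, ρ = 7030 kg/m³
  elm: E = 10.53 GPa, ρ = 709.0 kg/m³
  silicon carbide: E = 410.5 GPa, ρ = 3107 kg/m³
  copper: E = 116.3 GPa, ρ = 8910 kg/m³
  molybdenum: E = 334.1 GPa, ρ = 10220 kg/m³
  maraging steel: E = 185.0 GPa, ρ = 7910 kg/m³
  silicon carbide: M = 132 MN·m/kg
  molybdenum: M = 32.7 MN·m/kg
  maraging steel: M = 23.4 MN·m/kg
  gray cast iron: M = 16.0 MN·m/kg
  elm: M = 14.9 MN·m/kg
  copper: M = 13.1 MN·m/kg
Highest index: silicon carbide.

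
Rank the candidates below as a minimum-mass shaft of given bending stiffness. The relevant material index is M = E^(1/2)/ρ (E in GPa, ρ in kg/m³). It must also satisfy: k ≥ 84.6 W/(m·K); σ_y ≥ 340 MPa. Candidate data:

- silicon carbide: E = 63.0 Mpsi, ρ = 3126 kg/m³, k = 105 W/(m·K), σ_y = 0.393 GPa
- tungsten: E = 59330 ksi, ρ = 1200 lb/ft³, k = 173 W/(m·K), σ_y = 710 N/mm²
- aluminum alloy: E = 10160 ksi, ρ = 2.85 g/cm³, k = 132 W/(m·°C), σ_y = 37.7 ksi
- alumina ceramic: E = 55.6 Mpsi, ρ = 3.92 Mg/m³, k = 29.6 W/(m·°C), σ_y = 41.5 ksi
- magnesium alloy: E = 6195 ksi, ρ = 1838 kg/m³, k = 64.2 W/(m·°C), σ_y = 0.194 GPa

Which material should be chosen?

silicon carbide

Screen on constraints: k ≥ 84.6 W/(m·K); σ_y ≥ 340 MPa. Survivors: silicon carbide, tungsten.
Convert each candidate to consistent units, then evaluate M:
  silicon carbide: E = 434.4 GPa, ρ = 3126 kg/m³
  tungsten: E = 409.1 GPa, ρ = 19220 kg/m³
  silicon carbide: M = 6.67×10⁻³
  tungsten: M = 1.05×10⁻³
Silicon carbide ranks first.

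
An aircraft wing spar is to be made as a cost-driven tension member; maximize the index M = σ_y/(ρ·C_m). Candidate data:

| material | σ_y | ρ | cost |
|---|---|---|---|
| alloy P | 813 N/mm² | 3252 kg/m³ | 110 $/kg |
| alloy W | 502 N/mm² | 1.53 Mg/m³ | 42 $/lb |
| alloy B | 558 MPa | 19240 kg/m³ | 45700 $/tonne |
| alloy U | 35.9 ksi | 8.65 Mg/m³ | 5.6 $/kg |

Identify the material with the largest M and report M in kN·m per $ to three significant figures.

Normalizing units and computing the index:
  alloy P: σ_y = 813.0 MPa, ρ = 3252 kg/m³, cost = 110.0 $/kg
  alloy W: σ_y = 502.0 MPa, ρ = 1530 kg/m³, cost = 92.59 $/kg
  alloy B: σ_y = 558.0 MPa, ρ = 19240 kg/m³, cost = 45.70 $/kg
  alloy U: σ_y = 247.5 MPa, ρ = 8650 kg/m³, cost = 5.600 $/kg
  alloy U: M = 5.11 kN·m per $
  alloy W: M = 3.54 kN·m per $
  alloy P: M = 2.27 kN·m per $
  alloy B: M = 0.635 kN·m per $
The maximum is for alloy U.

alloy U, M = 5.11 kN·m per $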